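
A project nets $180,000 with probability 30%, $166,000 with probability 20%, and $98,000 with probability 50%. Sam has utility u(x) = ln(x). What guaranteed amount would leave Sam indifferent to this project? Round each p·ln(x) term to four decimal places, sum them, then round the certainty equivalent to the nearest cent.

E[u] = 0.3·ln(180000) + 0.2·ln(166000) + 0.5·ln(98000) = 3.6302 + 2.4039 + 5.7464 = 11.7805
CE = e^11.7805 ≈ 130679.10

$130,679.10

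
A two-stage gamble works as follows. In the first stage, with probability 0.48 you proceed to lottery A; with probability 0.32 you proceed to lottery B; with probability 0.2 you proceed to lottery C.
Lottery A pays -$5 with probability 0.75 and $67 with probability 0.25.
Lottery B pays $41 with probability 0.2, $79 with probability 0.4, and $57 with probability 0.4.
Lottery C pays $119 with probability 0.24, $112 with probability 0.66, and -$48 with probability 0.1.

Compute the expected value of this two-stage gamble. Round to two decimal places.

$45.81

EV(A) = 0.75 × (-5) + 0.25 × 67 = -3.75 + 16.75 = 13
EV(B) = 0.2 × 41 + 0.4 × 79 + 0.4 × 57 = 8.2 + 31.6 + 22.8 = 62.6
EV(C) = 0.24 × 119 + 0.66 × 112 + 0.1 × (-48) = 28.56 + 73.92 − 4.8 = 97.68
Overall = 0.48 × 13 + 0.32 × 62.6 + 0.2 × 97.68 = 6.24 + 20.032 + 19.536 = 45.808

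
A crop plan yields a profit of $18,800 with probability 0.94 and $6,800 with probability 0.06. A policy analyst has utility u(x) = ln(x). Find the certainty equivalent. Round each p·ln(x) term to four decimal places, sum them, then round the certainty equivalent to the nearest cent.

E[u] = 0.94·ln(18800) + 0.06·ln(6800) = 9.2511 + 0.5295 = 9.7806
CE = e^9.7806 ≈ 17687.26

$17,687.26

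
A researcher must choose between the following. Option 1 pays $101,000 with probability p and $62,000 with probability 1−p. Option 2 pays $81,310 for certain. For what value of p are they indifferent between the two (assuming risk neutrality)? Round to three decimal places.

p = 0.495

p·101000 + (1−p)·62000 = 81310
39000p + 62000 = 81310
p = (81310 − 62000) / 39000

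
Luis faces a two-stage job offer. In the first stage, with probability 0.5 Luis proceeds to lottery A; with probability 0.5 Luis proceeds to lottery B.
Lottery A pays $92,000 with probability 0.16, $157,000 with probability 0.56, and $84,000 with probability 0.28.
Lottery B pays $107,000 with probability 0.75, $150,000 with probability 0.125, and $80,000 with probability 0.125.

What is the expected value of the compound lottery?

$117,580

EV(A) = 0.16 × 92000 + 0.56 × 157000 + 0.28 × 84000 = 14720 + 87920 + 23520 = 126160
EV(B) = 0.75 × 107000 + 0.125 × 150000 + 0.125 × 80000 = 80250 + 18750 + 10000 = 109000
Overall = 0.5 × 126160 + 0.5 × 109000 = 63080 + 54500 = 117580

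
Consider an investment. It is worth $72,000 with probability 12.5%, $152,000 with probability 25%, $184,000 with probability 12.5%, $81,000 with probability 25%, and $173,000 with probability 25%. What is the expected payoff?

EV = 0.125 × 72000 + 0.25 × 152000 + 0.125 × 184000 + 0.25 × 81000 + 0.25 × 173000 = 9000 + 38000 + 23000 + 20250 + 43250 = 133500

$133,500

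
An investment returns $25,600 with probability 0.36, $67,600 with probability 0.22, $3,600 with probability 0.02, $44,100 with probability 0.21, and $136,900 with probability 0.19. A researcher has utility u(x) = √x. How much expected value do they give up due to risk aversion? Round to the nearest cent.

$6,347.84

E[u] = 0.36·√25600 + 0.22·√67600 + 0.02·√3600 + 0.21·√44100 + 0.19·√136900 = 0.36·160 + 0.22·260 + 0.02·60 + 0.21·210 + 0.19·370 = 230.4
CE = (230.4)² = 53084.16
Risk premium = EV − CE = 59432 − 53084.16 = 6347.84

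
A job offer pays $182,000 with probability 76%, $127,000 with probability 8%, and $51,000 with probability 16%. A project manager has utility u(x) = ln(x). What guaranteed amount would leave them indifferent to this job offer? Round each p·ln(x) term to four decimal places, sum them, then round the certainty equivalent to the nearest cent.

E[u] = 0.76·ln(182000) + 0.08·ln(127000) + 0.16·ln(51000) = 9.2049 + 0.9402 + 1.7343 = 11.8794
CE = e^11.8794 ≈ 144263.97

$144,263.97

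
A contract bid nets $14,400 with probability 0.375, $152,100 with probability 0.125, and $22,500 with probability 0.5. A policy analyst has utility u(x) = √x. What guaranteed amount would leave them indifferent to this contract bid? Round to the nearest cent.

$28,476.56

E[u] = 0.375·√14400 + 0.125·√152100 + 0.5·√22500 = 0.375·120 + 0.125·390 + 0.5·150 = 168.75
CE = (168.75)² = 28476.5625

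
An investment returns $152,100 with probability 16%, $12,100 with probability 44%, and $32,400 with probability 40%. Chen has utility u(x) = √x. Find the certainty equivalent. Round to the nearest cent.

E[u] = 0.16·√152100 + 0.44·√12100 + 0.4·√32400 = 0.16·390 + 0.44·110 + 0.4·180 = 182.8
CE = (182.8)² = 33415.84

$33,415.84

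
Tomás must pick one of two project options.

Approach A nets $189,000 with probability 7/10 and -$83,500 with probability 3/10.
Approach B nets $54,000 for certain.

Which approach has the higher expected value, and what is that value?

Approach A ($107,250)

Approach A = 7/10 × 189000 + 3/10 × (-83500) = 132300 − 25050 = 107250
Approach B: 54000 (certain)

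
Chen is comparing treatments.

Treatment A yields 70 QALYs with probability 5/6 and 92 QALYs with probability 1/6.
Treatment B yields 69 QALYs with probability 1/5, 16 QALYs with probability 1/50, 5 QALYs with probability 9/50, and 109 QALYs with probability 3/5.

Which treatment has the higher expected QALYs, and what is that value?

Treatment A = 5/6 × 70 + 1/6 × 92 = 58.3333 + 15.3333 = 73.6667
Treatment B = 1/5 × 69 + 1/50 × 16 + 9/50 × 5 + 3/5 × 109 = 13.8 + 0.32 + 0.9 + 65.4 = 80.42

Treatment B (80.42 QALYs)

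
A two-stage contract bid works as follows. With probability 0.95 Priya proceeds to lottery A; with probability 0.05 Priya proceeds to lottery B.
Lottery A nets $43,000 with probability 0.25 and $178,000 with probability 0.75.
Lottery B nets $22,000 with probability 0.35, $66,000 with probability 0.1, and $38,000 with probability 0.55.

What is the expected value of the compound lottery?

$138,797.50

EV(A) = 0.25 × 43000 + 0.75 × 178000 = 10750 + 133500 = 144250
EV(B) = 0.35 × 22000 + 0.1 × 66000 + 0.55 × 38000 = 7700 + 6600 + 20900 = 35200
Overall = 0.95 × 144250 + 0.05 × 35200 = 137037.5 + 1760 = 138797.5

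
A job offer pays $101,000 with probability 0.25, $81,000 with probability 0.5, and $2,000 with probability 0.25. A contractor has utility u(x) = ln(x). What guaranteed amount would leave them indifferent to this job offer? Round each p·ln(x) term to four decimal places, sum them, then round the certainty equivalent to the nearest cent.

E[u] = 0.25·ln(101000) + 0.5·ln(81000) + 0.25·ln(2000) = 2.8807 + 5.6511 + 1.9002 = 10.4320
CE = e^10.4320 ≈ 33928.14

$33,928.14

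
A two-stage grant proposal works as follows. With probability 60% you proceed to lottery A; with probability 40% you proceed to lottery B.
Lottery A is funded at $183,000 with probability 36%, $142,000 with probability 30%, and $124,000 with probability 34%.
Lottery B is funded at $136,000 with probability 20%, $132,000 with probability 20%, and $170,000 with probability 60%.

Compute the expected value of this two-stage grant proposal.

$152,624

EV(A) = 0.36 × 183000 + 0.3 × 142000 + 0.34 × 124000 = 65880 + 42600 + 42160 = 150640
EV(B) = 0.2 × 136000 + 0.2 × 132000 + 0.6 × 170000 = 27200 + 26400 + 102000 = 155600
Overall = 0.6 × 150640 + 0.4 × 155600 = 90384 + 62240 = 152624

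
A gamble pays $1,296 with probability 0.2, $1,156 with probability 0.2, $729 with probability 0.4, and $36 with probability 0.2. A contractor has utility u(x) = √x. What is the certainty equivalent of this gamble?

$676

E[u] = 0.2·√1296 + 0.2·√1156 + 0.4·√729 + 0.2·√36 = 0.2·36 + 0.2·34 + 0.4·27 + 0.2·6 = 26
CE = (26)² = 676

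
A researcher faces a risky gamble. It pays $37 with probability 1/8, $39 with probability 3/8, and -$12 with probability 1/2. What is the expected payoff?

EV = 1/8 × 37 + 3/8 × 39 + 1/2 × (-12) = 4.625 + 14.625 − 6 = 13.25

$13.25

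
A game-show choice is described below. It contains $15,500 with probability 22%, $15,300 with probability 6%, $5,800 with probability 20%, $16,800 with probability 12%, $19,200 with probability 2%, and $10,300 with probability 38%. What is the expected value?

EV = 0.22 × 15500 + 0.06 × 15300 + 0.2 × 5800 + 0.12 × 16800 + 0.02 × 19200 + 0.38 × 10300 = 3410 + 918 + 1160 + 2016 + 384 + 3914 = 11802

$11,802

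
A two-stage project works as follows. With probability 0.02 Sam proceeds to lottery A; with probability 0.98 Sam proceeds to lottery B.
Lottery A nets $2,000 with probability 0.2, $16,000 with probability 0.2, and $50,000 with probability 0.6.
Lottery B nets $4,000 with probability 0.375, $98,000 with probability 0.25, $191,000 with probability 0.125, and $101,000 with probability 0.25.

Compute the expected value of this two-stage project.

$74,294.50

EV(A) = 0.2 × 2000 + 0.2 × 16000 + 0.6 × 50000 = 400 + 3200 + 30000 = 33600
EV(B) = 0.375 × 4000 + 0.25 × 98000 + 0.125 × 191000 + 0.25 × 101000 = 1500 + 24500 + 23875 + 25250 = 75125
Overall = 0.02 × 33600 + 0.98 × 75125 = 672 + 73622.5 = 74294.5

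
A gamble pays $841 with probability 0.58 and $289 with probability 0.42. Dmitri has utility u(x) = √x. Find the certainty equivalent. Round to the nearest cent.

$574.08

E[u] = 0.58·√841 + 0.42·√289 = 0.58·29 + 0.42·17 = 23.96
CE = (23.96)² = 574.0816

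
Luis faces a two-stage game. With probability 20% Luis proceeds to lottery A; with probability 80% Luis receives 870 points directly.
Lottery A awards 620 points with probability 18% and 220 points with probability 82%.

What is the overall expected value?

754.4 points

EV(A) = 0.18 × 620 + 0.82 × 220 = 111.6 + 180.4 = 292
Branch B: 870 (certain)
Overall = 0.2 × 292 + 0.8 × 870 = 58.4 + 696 = 754.4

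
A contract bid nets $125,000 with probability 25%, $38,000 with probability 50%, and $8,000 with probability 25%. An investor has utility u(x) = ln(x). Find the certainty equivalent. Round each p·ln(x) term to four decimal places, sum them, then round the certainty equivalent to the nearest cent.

E[u] = 0.25·ln(125000) + 0.5·ln(38000) + 0.25·ln(8000) = 2.9340 + 5.2727 + 2.2468 = 10.4535
CE = e^10.4535 ≈ 34665.49

$34,665.49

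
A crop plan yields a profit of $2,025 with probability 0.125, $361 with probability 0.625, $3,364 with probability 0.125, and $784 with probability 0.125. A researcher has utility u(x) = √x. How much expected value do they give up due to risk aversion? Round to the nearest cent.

$199.19

E[u] = 0.125·√2025 + 0.625·√361 + 0.125·√3364 + 0.125·√784 = 0.125·45 + 0.625·19 + 0.125·58 + 0.125·28 = 28.25
CE = (28.25)² = 798.0625
Risk premium = EV − CE = 997.25 − 798.0625 = 199.1875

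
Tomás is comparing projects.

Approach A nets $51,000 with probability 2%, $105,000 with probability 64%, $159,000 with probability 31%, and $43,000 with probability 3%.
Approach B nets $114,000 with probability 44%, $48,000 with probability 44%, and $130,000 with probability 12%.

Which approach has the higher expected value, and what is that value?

Approach A = 0.02 × 51000 + 0.64 × 105000 + 0.31 × 159000 + 0.03 × 43000 = 1020 + 67200 + 49290 + 1290 = 118800
Approach B = 0.44 × 114000 + 0.44 × 48000 + 0.12 × 130000 = 50160 + 21120 + 15600 = 86880

Approach A ($118,800)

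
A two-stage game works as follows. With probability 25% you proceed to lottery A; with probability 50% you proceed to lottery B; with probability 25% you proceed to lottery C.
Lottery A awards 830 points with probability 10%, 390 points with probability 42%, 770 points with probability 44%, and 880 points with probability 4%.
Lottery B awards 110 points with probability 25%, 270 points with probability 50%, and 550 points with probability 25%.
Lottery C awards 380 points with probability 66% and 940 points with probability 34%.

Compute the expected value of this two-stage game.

447.8 points

EV(A) = 0.1 × 830 + 0.42 × 390 + 0.44 × 770 + 0.04 × 880 = 83 + 163.8 + 338.8 + 35.2 = 620.8
EV(B) = 0.25 × 110 + 0.5 × 270 + 0.25 × 550 = 27.5 + 135 + 137.5 = 300
EV(C) = 0.66 × 380 + 0.34 × 940 = 250.8 + 319.6 = 570.4
Overall = 0.25 × 620.8 + 0.5 × 300 + 0.25 × 570.4 = 155.2 + 150 + 142.6 = 447.8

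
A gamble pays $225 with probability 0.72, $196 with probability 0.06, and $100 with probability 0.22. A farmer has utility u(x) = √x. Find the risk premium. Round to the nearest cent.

$4.21

E[u] = 0.72·√225 + 0.06·√196 + 0.22·√100 = 0.72·15 + 0.06·14 + 0.22·10 = 13.84
CE = (13.84)² = 191.5456
Risk premium = EV − CE = 195.76 − 191.5456 = 4.2144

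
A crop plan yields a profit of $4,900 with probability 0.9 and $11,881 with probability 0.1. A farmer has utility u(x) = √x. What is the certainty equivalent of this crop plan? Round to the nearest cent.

$5,461.21

E[u] = 0.9·√4900 + 0.1·√11881 = 0.9·70 + 0.1·109 = 73.9
CE = (73.9)² = 5461.21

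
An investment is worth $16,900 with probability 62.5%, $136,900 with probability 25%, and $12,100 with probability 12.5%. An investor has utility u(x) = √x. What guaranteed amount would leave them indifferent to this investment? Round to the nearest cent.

$35,156.25

E[u] = 0.625·√16900 + 0.25·√136900 + 0.125·√12100 = 0.625·130 + 0.25·370 + 0.125·110 = 187.5
CE = (187.5)² = 35156.25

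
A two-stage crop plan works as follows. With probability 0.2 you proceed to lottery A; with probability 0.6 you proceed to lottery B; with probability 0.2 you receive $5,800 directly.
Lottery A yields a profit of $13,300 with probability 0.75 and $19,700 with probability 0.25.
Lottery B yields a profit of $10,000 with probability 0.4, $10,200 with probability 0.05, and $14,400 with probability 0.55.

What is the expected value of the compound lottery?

$11,598

EV(A) = 0.75 × 13300 + 0.25 × 19700 = 9975 + 4925 = 14900
EV(B) = 0.4 × 10000 + 0.05 × 10200 + 0.55 × 14400 = 4000 + 510 + 7920 = 12430
Branch C: 5800 (certain)
Overall = 0.2 × 14900 + 0.6 × 12430 + 0.2 × 5800 = 2980 + 7458 + 1160 = 11598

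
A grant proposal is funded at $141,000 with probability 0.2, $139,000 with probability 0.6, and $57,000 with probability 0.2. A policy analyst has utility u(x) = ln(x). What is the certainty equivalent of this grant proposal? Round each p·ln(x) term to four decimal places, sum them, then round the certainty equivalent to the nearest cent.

$116,634.45

E[u] = 0.2·ln(141000) + 0.6·ln(139000) + 0.2·ln(57000) = 2.3713 + 7.1053 + 2.1902 = 11.6668
CE = e^11.6668 ≈ 116634.45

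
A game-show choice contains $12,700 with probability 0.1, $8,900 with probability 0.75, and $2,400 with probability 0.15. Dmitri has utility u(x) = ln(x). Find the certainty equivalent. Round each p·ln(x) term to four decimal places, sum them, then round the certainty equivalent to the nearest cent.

$7,576.45

E[u] = 0.1·ln(12700) + 0.75·ln(8900) + 0.15·ln(2400) = 0.9449 + 6.8204 + 1.1675 = 8.9328
CE = e^8.9328 ≈ 7576.45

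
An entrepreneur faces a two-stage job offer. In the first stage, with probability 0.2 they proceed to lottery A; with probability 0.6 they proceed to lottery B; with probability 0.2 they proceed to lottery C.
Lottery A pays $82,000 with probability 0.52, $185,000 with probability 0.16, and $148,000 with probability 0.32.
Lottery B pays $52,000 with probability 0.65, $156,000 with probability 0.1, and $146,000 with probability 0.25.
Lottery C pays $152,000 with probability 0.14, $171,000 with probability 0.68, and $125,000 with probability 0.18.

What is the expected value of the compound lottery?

EV(A) = 0.52 × 82000 + 0.16 × 185000 + 0.32 × 148000 = 42640 + 29600 + 47360 = 119600
EV(B) = 0.65 × 52000 + 0.1 × 156000 + 0.25 × 146000 = 33800 + 15600 + 36500 = 85900
EV(C) = 0.14 × 152000 + 0.68 × 171000 + 0.18 × 125000 = 21280 + 116280 + 22500 = 160060
Overall = 0.2 × 119600 + 0.6 × 85900 + 0.2 × 160060 = 23920 + 51540 + 32012 = 107472

$107,472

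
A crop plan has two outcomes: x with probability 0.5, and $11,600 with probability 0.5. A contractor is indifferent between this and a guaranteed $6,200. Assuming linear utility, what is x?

0.5·x + 0.5·11600 = 6200
0.5·x = 6200 − 5800 = 400
x = 400 / 0.5 = 800

x = $800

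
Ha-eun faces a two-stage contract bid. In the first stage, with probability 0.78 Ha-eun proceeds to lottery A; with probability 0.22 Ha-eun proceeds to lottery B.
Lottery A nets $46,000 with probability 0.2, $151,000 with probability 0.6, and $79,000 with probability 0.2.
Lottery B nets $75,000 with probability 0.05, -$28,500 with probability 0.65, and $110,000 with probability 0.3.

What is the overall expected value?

$94,177.50

EV(A) = 0.2 × 46000 + 0.6 × 151000 + 0.2 × 79000 = 9200 + 90600 + 15800 = 115600
EV(B) = 0.05 × 75000 + 0.65 × (-28500) + 0.3 × 110000 = 3750 − 18525 + 33000 = 18225
Overall = 0.78 × 115600 + 0.22 × 18225 = 90168 + 4009.5 = 94177.5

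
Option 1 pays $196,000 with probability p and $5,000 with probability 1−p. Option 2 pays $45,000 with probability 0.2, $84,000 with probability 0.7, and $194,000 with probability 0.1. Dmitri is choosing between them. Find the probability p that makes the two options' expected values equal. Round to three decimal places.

EV(Option 2) = 0.2 × 45000 + 0.7 × 84000 + 0.1 × 194000 = 9000 + 58800 + 19400 = 87200
p·196000 + (1−p)·5000 = 87200
191000p + 5000 = 87200
p = (87200 − 5000) / 191000

p = 0.430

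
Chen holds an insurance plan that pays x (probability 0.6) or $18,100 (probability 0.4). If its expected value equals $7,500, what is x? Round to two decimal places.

0.6·x + 0.4·18100 = 7500
0.6·x = 7500 − 7240 = 260
x = 260 / 0.6 = 433.3333

x = $433.33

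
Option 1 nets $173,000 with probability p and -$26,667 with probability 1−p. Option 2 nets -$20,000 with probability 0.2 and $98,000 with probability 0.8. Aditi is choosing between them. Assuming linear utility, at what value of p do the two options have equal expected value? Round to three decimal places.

p = 0.506

EV(Option 2) = 0.2 × (-20000) + 0.8 × 98000 = -4000 + 78400 = 74400
p·173000 + (1−p)·(-26667) = 74400
199667p − 26667 = 74400
p = (74400 + 26667) / 199667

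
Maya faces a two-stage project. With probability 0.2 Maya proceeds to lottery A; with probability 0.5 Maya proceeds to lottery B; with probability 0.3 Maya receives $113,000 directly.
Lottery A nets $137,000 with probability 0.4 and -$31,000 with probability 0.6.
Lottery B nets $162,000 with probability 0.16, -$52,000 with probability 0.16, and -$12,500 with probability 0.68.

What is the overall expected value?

EV(A) = 0.4 × 137000 + 0.6 × (-31000) = 54800 − 18600 = 36200
EV(B) = 0.16 × 162000 + 0.16 × (-52000) + 0.68 × (-12500) = 25920 − 8320 − 8500 = 9100
Branch C: 113000 (certain)
Overall = 0.2 × 36200 + 0.5 × 9100 + 0.3 × 113000 = 7240 + 4550 + 33900 = 45690

$45,690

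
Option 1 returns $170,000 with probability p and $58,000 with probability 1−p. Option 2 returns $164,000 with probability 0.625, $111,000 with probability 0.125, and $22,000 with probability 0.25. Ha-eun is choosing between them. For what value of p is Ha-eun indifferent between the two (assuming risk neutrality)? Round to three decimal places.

EV(Option 2) = 0.625 × 164000 + 0.125 × 111000 + 0.25 × 22000 = 102500 + 13875 + 5500 = 121875
p·170000 + (1−p)·58000 = 121875
112000p + 58000 = 121875
p = (121875 − 58000) / 112000

p = 0.570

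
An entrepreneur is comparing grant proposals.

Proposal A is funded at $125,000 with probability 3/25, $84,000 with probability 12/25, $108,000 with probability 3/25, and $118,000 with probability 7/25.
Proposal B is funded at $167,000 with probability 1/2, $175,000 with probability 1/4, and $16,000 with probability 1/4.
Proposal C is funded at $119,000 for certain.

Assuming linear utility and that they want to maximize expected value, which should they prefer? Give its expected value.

Proposal A = 3/25 × 125000 + 12/25 × 84000 + 3/25 × 108000 + 7/25 × 118000 = 15000 + 40320 + 12960 + 33040 = 101320
Proposal B = 1/2 × 167000 + 1/4 × 175000 + 1/4 × 16000 = 83500 + 43750 + 4000 = 131250
Proposal C: 119000 (certain)

Proposal B ($131,250)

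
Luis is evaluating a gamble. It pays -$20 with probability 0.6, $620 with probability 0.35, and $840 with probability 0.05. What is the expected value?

EV = 0.6 × (-20) + 0.35 × 620 + 0.05 × 840 = -12 + 217 + 42 = 247

$247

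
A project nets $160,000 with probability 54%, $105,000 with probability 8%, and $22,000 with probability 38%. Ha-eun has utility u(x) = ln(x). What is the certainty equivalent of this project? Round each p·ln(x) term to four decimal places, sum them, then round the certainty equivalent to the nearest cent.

E[u] = 0.54·ln(160000) + 0.08·ln(105000) + 0.38·ln(22000) = 6.4708 + 0.9249 + 3.7995 = 11.1952
CE = e^11.1952 ≈ 72780.26

$72,780.26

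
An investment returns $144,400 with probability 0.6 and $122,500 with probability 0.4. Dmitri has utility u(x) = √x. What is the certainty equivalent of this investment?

E[u] = 0.6·√144400 + 0.4·√122500 = 0.6·380 + 0.4·350 = 368
CE = (368)² = 135424

$135,424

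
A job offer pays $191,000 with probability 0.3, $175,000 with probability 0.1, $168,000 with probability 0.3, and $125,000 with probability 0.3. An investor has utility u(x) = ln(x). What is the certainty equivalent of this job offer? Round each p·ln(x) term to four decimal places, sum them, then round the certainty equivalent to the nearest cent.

$160,427.92

E[u] = 0.3·ln(191000) + 0.1·ln(175000) + 0.3·ln(168000) + 0.3·ln(125000) = 3.6480 + 1.2073 + 3.6095 + 3.5208 = 11.9856
CE = e^11.9856 ≈ 160427.92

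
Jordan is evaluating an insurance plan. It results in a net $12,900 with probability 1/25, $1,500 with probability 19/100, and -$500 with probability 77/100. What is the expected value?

$416

EV = 1/25 × 12900 + 19/100 × 1500 + 77/100 × (-500) = 516 + 285 − 385 = 416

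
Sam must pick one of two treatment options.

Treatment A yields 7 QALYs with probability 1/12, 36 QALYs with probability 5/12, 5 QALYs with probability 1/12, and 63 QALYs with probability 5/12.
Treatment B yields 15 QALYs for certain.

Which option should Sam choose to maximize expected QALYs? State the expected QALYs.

Treatment A (42.25 QALYs)

Treatment A = 1/12 × 7 + 5/12 × 36 + 1/12 × 5 + 5/12 × 63 = 0.5833 + 15 + 0.4167 + 26.25 = 42.25
Treatment B: 15 (certain)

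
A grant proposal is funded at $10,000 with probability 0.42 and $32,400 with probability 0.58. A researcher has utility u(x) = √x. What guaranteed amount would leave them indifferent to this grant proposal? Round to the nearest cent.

E[u] = 0.42·√10000 + 0.58·√32400 = 0.42·100 + 0.58·180 = 146.4
CE = (146.4)² = 21432.96

$21,432.96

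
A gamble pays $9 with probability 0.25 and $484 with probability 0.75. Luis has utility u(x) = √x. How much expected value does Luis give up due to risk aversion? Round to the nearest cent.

E[u] = 0.25·√9 + 0.75·√484 = 0.25·3 + 0.75·22 = 17.25
CE = (17.25)² = 297.5625
Risk premium = EV − CE = 365.25 − 297.5625 = 67.6875

$67.69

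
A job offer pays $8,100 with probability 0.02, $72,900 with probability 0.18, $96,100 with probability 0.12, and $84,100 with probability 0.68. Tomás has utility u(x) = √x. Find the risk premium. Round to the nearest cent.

$892.96

E[u] = 0.02·√8100 + 0.18·√72900 + 0.12·√96100 + 0.68·√84100 = 0.02·90 + 0.18·270 + 0.12·310 + 0.68·290 = 284.8
CE = (284.8)² = 81111.04
Risk premium = EV − CE = 82004 − 81111.04 = 892.96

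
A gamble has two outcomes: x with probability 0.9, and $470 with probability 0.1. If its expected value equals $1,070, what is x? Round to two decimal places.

x = $1,136.67

0.9·x + 0.1·470 = 1070
0.9·x = 1070 − 47 = 1023
x = 1023 / 0.9 = 1136.6667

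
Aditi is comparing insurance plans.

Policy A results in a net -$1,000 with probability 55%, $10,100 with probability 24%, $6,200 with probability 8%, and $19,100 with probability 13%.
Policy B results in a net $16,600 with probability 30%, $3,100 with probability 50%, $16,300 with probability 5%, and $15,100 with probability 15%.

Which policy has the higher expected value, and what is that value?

Policy B ($9,610)

Policy A = 0.55 × (-1000) + 0.24 × 10100 + 0.08 × 6200 + 0.13 × 19100 = -550 + 2424 + 496 + 2483 = 4853
Policy B = 0.3 × 16600 + 0.5 × 3100 + 0.05 × 16300 + 0.15 × 15100 = 4980 + 1550 + 815 + 2265 = 9610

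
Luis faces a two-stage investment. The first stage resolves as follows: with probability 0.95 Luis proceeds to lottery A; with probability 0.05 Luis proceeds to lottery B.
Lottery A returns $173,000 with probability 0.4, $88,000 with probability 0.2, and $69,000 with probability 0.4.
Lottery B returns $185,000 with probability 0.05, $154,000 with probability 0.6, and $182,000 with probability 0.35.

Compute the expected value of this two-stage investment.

EV(A) = 0.4 × 173000 + 0.2 × 88000 + 0.4 × 69000 = 69200 + 17600 + 27600 = 114400
EV(B) = 0.05 × 185000 + 0.6 × 154000 + 0.35 × 182000 = 9250 + 92400 + 63700 = 165350
Overall = 0.95 × 114400 + 0.05 × 165350 = 108680 + 8267.5 = 116947.5

$116,947.50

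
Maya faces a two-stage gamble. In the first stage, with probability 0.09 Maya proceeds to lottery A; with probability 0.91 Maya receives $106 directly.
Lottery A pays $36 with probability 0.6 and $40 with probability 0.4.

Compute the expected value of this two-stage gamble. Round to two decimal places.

EV(A) = 0.6 × 36 + 0.4 × 40 = 21.6 + 16 = 37.6
Branch B: 106 (certain)
Overall = 0.09 × 37.6 + 0.91 × 106 = 3.384 + 96.46 = 99.844

$99.84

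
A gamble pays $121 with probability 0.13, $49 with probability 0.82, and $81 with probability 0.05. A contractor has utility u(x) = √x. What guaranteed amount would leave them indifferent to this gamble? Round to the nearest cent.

$58.06

E[u] = 0.13·√121 + 0.82·√49 + 0.05·√81 = 0.13·11 + 0.82·7 + 0.05·9 = 7.62
CE = (7.62)² = 58.0644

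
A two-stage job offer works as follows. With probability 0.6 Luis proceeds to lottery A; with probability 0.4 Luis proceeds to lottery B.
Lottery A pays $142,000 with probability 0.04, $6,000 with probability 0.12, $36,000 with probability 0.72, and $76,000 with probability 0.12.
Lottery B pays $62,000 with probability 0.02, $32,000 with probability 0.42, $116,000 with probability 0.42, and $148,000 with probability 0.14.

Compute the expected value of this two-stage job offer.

$58,512

EV(A) = 0.04 × 142000 + 0.12 × 6000 + 0.72 × 36000 + 0.12 × 76000 = 5680 + 720 + 25920 + 9120 = 41440
EV(B) = 0.02 × 62000 + 0.42 × 32000 + 0.42 × 116000 + 0.14 × 148000 = 1240 + 13440 + 48720 + 20720 = 84120
Overall = 0.6 × 41440 + 0.4 × 84120 = 24864 + 33648 = 58512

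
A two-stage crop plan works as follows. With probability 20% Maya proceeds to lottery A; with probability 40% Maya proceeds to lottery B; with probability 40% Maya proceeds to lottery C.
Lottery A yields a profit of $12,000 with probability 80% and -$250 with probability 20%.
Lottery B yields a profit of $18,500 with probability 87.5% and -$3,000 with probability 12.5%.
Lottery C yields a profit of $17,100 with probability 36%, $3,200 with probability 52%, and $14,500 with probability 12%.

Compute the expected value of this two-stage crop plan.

$12,059

EV(A) = 0.8 × 12000 + 0.2 × (-250) = 9600 − 50 = 9550
EV(B) = 0.875 × 18500 + 0.125 × (-3000) = 16187.5 − 375 = 15812.5
EV(C) = 0.36 × 17100 + 0.52 × 3200 + 0.12 × 14500 = 6156 + 1664 + 1740 = 9560
Overall = 0.2 × 9550 + 0.4 × 15812.5 + 0.4 × 9560 = 1910 + 6325 + 3824 = 12059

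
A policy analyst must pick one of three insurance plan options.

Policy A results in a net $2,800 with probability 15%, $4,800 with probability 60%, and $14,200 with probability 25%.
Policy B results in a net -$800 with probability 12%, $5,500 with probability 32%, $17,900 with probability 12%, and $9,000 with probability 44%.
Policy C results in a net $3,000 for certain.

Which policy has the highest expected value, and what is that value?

Policy B ($7,772)

Policy A = 0.15 × 2800 + 0.6 × 4800 + 0.25 × 14200 = 420 + 2880 + 3550 = 6850
Policy B = 0.12 × (-800) + 0.32 × 5500 + 0.12 × 17900 + 0.44 × 9000 = -96 + 1760 + 2148 + 3960 = 7772
Policy C: 3000 (certain)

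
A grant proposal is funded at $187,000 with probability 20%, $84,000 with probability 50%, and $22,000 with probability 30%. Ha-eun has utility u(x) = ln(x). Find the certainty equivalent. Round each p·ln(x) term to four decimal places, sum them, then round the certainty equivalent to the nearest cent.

$65,953.16

E[u] = 0.2·ln(187000) + 0.5·ln(84000) + 0.3·ln(22000) = 2.4278 + 5.6693 + 2.9996 = 11.0967
CE = e^11.0967 ≈ 65953.16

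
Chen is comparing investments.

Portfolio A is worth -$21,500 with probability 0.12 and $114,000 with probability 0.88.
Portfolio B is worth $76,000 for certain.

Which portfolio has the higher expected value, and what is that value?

Portfolio A ($97,740)

Portfolio A = 0.12 × (-21500) + 0.88 × 114000 = -2580 + 100320 = 97740
Portfolio B: 76000 (certain)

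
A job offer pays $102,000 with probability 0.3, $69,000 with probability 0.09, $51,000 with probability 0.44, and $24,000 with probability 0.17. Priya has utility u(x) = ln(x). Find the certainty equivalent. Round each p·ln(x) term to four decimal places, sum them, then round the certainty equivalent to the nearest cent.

E[u] = 0.3·ln(102000) + 0.09·ln(69000) + 0.44·ln(51000) + 0.17·ln(24000) = 3.4598 + 1.0028 + 4.7694 + 1.7146 = 10.9466
CE = e^10.9466 ≈ 56760.73

$56,760.73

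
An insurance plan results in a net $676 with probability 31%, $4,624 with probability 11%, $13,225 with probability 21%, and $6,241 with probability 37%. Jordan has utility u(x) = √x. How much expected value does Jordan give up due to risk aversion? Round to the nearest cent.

E[u] = 0.31·√676 + 0.11·√4624 + 0.21·√13225 + 0.37·√6241 = 0.31·26 + 0.11·68 + 0.21·115 + 0.37·79 = 68.92
CE = (68.92)² = 4749.9664
Risk premium = EV − CE = 5804.62 − 4749.9664 = 1054.6536

$1,054.65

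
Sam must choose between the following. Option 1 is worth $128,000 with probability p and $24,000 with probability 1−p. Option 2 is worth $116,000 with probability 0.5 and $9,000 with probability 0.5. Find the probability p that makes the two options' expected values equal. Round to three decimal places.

EV(Option 2) = 0.5 × 116000 + 0.5 × 9000 = 58000 + 4500 = 62500
p·128000 + (1−p)·24000 = 62500
104000p + 24000 = 62500
p = (62500 − 24000) / 104000

p = 0.370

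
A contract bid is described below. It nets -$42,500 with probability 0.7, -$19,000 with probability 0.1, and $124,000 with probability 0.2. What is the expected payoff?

EV = 0.7 × (-42500) + 0.1 × (-19000) + 0.2 × 124000 = -29750 − 1900 + 24800 = -6850

-$6,850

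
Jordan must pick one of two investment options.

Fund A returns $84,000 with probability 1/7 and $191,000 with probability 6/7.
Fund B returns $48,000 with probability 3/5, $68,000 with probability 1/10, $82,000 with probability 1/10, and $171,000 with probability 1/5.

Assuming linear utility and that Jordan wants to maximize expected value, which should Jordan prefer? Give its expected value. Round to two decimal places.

Fund A = 1/7 × 84000 + 6/7 × 191000 = 12000 + 163714.2857 = 175714.2857
Fund B = 3/5 × 48000 + 1/10 × 68000 + 1/10 × 82000 + 1/5 × 171000 = 28800 + 6800 + 8200 + 34200 = 78000

Fund A ($175,714.29)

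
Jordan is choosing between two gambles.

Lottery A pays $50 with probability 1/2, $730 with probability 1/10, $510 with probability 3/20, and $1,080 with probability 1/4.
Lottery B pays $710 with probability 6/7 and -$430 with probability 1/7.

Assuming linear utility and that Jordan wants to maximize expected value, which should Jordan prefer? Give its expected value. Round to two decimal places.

Lottery A = 1/2 × 50 + 1/10 × 730 + 3/20 × 510 + 1/4 × 1080 = 25 + 73 + 76.5 + 270 = 444.5
Lottery B = 6/7 × 710 + 1/7 × (-430) = 608.5714 − 61.4286 = 547.1429

Lottery B ($547.14)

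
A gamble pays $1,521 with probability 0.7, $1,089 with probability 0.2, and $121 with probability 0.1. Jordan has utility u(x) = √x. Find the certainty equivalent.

E[u] = 0.7·√1521 + 0.2·√1089 + 0.1·√121 = 0.7·39 + 0.2·33 + 0.1·11 = 35
CE = (35)² = 1225

$1,225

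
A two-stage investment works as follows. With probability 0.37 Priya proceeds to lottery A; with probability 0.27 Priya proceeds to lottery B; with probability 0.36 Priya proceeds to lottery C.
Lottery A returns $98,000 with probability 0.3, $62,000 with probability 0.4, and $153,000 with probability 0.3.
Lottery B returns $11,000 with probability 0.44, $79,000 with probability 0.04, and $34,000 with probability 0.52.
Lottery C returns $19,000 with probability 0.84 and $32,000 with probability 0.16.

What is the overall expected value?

$51,559.40

EV(A) = 0.3 × 98000 + 0.4 × 62000 + 0.3 × 153000 = 29400 + 24800 + 45900 = 100100
EV(B) = 0.44 × 11000 + 0.04 × 79000 + 0.52 × 34000 = 4840 + 3160 + 17680 = 25680
EV(C) = 0.84 × 19000 + 0.16 × 32000 = 15960 + 5120 = 21080
Overall = 0.37 × 100100 + 0.27 × 25680 + 0.36 × 21080 = 37037 + 6933.6 + 7588.8 = 51559.4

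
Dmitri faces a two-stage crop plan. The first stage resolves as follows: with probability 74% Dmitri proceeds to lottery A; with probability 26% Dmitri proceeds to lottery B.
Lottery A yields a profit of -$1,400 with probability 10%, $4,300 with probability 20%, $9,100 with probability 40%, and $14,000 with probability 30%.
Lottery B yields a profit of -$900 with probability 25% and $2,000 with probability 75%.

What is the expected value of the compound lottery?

$6,665.90

EV(A) = 0.1 × (-1400) + 0.2 × 4300 + 0.4 × 9100 + 0.3 × 14000 = -140 + 860 + 3640 + 4200 = 8560
EV(B) = 0.25 × (-900) + 0.75 × 2000 = -225 + 1500 = 1275
Overall = 0.74 × 8560 + 0.26 × 1275 = 6334.4 + 331.5 = 6665.9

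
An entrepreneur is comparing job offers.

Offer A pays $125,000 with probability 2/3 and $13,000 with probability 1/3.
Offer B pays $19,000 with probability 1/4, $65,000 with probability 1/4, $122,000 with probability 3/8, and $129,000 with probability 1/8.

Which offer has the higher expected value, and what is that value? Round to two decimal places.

Offer A = 2/3 × 125000 + 1/3 × 13000 = 83333.3333 + 4333.3333 = 87666.6667
Offer B = 1/4 × 19000 + 1/4 × 65000 + 3/8 × 122000 + 1/8 × 129000 = 4750 + 16250 + 45750 + 16125 = 82875

Offer A ($87,666.67)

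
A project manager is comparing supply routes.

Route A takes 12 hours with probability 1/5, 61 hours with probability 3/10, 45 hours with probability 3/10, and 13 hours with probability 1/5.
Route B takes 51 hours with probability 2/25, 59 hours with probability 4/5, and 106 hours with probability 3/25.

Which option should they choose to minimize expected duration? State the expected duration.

Route A (36.8 hours)

Route A = 1/5 × 12 + 3/10 × 61 + 3/10 × 45 + 1/5 × 13 = 2.4 + 18.3 + 13.5 + 2.6 = 36.8
Route B = 2/25 × 51 + 4/5 × 59 + 3/25 × 106 = 4.08 + 47.2 + 12.72 = 64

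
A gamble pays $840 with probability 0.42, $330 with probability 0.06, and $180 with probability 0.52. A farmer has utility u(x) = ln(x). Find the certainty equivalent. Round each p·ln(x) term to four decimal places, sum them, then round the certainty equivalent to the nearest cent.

E[u] = 0.42·ln(840) + 0.06·ln(330) + 0.52·ln(180) = 2.8280 + 0.3479 + 2.7003 = 5.8762
CE = e^5.8762 ≈ 356.45

$356.45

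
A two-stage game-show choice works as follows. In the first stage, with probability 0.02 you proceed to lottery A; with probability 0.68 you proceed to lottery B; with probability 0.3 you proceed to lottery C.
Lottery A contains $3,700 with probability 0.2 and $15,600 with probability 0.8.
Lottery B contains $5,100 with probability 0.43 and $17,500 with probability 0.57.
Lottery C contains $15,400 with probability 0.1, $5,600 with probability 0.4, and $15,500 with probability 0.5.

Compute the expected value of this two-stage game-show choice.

$11,997.64

EV(A) = 0.2 × 3700 + 0.8 × 15600 = 740 + 12480 = 13220
EV(B) = 0.43 × 5100 + 0.57 × 17500 = 2193 + 9975 = 12168
EV(C) = 0.1 × 15400 + 0.4 × 5600 + 0.5 × 15500 = 1540 + 2240 + 7750 = 11530
Overall = 0.02 × 13220 + 0.68 × 12168 + 0.3 × 11530 = 264.4 + 8274.24 + 3459 = 11997.64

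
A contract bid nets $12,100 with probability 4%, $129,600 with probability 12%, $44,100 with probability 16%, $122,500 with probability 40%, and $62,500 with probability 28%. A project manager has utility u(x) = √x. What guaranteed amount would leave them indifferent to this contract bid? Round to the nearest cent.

E[u] = 0.04·√12100 + 0.12·√129600 + 0.16·√44100 + 0.4·√122500 + 0.28·√62500 = 0.04·110 + 0.12·360 + 0.16·210 + 0.4·350 + 0.28·250 = 291.2
CE = (291.2)² = 84797.44

$84,797.44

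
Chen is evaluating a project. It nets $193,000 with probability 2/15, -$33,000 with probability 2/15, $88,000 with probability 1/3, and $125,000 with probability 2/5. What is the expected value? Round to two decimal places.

$100,666.67

EV = 2/15 × 193000 + 2/15 × (-33000) + 1/3 × 88000 + 2/5 × 125000 = 25733.3333 − 4400 + 29333.3333 + 50000 = 100666.6667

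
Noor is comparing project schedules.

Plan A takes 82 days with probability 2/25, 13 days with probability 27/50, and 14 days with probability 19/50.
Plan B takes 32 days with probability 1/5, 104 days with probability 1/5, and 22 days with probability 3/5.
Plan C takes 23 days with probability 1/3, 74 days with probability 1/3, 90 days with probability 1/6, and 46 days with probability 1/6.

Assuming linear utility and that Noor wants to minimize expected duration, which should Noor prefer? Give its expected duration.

Plan A (18.9 days)

Plan A = 2/25 × 82 + 27/50 × 13 + 19/50 × 14 = 6.56 + 7.02 + 5.32 = 18.9
Plan B = 1/5 × 32 + 1/5 × 104 + 3/5 × 22 = 6.4 + 20.8 + 13.2 = 40.4
Plan C = 1/3 × 23 + 1/3 × 74 + 1/6 × 90 + 1/6 × 46 = 7.6667 + 24.6667 + 15 + 7.6667 = 55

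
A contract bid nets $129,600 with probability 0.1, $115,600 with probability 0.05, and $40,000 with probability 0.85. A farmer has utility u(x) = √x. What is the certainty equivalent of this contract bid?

E[u] = 0.1·√129600 + 0.05·√115600 + 0.85·√40000 = 0.1·360 + 0.05·340 + 0.85·200 = 223
CE = (223)² = 49729

$49,729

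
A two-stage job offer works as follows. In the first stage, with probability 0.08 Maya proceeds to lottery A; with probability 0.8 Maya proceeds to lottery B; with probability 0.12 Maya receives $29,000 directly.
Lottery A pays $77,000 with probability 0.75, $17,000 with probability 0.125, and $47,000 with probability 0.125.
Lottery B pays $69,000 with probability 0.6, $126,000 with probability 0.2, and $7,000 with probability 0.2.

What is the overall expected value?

EV(A) = 0.75 × 77000 + 0.125 × 17000 + 0.125 × 47000 = 57750 + 2125 + 5875 = 65750
EV(B) = 0.6 × 69000 + 0.2 × 126000 + 0.2 × 7000 = 41400 + 25200 + 1400 = 68000
Branch C: 29000 (certain)
Overall = 0.08 × 65750 + 0.8 × 68000 + 0.12 × 29000 = 5260 + 54400 + 3480 = 63140

$63,140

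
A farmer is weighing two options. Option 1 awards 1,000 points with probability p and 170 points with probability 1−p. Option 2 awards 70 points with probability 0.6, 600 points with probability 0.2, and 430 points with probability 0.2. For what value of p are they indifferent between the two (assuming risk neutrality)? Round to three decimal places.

EV(Option 2) = 0.6 × 70 + 0.2 × 600 + 0.2 × 430 = 42 + 120 + 86 = 248
p·1000 + (1−p)·170 = 248
830p + 170 = 248
p = (248 − 170) / 830

p = 0.094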